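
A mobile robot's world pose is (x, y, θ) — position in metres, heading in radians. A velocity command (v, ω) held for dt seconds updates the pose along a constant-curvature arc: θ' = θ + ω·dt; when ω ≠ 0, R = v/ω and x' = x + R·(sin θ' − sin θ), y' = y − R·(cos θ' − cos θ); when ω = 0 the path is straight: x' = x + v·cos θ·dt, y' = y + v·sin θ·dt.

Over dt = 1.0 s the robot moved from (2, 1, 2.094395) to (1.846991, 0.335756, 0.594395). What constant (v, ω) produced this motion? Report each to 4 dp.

Δθ = 0.594395 − 2.094395 = -1.500000
ω = Δθ/dt = -1.500000/1.0 = -1.5000
R = −Δy/(cos θ' − cos θ) = 0.5000
v = R·ω = 0.5000·-1.5000 = -0.7500

v = -0.7500, ω = -1.5000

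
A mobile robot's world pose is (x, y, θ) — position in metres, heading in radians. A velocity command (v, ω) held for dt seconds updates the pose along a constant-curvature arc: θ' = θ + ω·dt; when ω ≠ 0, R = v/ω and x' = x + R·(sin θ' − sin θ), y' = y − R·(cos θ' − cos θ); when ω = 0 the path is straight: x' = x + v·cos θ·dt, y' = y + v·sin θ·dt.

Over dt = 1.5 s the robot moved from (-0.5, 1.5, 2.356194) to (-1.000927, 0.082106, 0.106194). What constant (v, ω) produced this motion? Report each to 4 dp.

Δθ = 0.106194 − 2.356194 = -2.250000
ω = Δθ/dt = -2.250000/1.5 = -1.5000
R = −Δy/(cos θ' − cos θ) = 0.8333
v = R·ω = 0.8333·-1.5000 = -1.2500

v = -1.2500, ω = -1.5000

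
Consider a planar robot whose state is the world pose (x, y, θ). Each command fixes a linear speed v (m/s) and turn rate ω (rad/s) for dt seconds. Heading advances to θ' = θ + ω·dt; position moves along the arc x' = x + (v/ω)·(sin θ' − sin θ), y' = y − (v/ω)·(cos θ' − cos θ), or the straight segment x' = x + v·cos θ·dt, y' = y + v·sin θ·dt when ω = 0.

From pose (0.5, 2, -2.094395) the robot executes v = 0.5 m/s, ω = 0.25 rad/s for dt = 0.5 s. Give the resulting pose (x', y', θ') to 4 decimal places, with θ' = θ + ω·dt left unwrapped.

θ' = -2.0944 + 0.25·0.5 = -1.9694
R = v/ω = 0.5/0.25 = 2.0000
x' = 0.5 + 2.0000·(sin -1.9694 − sin -2.0944) = 0.3888
y' = 2 − 2.0000·(cos -1.9694 − cos -2.0944) = 1.7763

(0.3888, 1.7763, -1.9694)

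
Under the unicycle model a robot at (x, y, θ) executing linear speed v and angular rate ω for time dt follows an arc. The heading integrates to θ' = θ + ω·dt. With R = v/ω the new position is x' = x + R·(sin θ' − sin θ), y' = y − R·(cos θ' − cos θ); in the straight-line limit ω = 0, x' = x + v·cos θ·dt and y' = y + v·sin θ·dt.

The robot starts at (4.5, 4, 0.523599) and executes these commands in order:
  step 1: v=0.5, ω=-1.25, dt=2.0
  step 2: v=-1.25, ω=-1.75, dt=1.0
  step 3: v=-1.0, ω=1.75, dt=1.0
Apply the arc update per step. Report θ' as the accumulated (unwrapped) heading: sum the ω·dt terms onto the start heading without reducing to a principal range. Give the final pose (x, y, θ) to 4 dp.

step 1: θ'=-1.9764 (R=-0.4000) → pose (5.0675, 3.4958, -1.9764)
step 2: θ'=-3.7264 (R=0.7143) → pose (6.1182, 3.8095, -3.7264)
step 3: θ'=-1.9764 (R=-0.5714) → pose (6.9587, 4.0605, -1.9764)

(6.9587, 4.0605, -1.9764)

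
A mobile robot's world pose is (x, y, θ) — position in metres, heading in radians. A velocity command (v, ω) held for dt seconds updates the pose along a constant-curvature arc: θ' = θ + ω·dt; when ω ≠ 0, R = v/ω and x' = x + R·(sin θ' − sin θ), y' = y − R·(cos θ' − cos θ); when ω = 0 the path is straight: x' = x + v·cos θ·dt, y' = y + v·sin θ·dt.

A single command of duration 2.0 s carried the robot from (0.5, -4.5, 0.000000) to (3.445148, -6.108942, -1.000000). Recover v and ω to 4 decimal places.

Δθ = -1.000000 − 0.000000 = -1.000000
ω = Δθ/dt = -1.000000/2.0 = -0.5000
R = Δx/(sin θ' − sin θ) = -3.5000
v = R·ω = -3.5000·-0.5000 = 1.7500

v = 1.7500, ω = -0.5000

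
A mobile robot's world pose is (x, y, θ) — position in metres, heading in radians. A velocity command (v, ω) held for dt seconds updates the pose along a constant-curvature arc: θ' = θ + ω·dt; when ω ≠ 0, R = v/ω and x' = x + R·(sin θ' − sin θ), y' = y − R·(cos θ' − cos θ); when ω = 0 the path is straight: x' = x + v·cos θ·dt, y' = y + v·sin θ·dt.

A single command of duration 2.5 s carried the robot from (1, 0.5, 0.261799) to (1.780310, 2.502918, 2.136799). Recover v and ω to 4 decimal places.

v = 1.0000, ω = 0.7500

Δθ = 2.136799 − 0.261799 = 1.875000
ω = Δθ/dt = 1.875000/2.5 = 0.7500
R = −Δy/(cos θ' − cos θ) = 1.3333
v = R·ω = 1.3333·0.7500 = 1.0000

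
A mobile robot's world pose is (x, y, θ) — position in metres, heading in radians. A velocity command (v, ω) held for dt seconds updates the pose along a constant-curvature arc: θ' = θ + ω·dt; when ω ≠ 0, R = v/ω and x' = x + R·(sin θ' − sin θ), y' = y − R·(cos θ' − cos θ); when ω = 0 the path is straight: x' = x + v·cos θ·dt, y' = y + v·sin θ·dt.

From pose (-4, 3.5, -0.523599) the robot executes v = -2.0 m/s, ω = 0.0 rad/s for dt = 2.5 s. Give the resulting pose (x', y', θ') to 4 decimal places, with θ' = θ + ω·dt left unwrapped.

θ' = -0.5236 + 0.0·2.5 = -0.5236
ω = 0 → straight: x' = -4 + -2.0·cos(-0.5236)·2.5 = -8.3301
y' = 3.5 + -2.0·sin(-0.5236)·2.5 = 6.0000

(-8.3301, 6.0000, -0.5236)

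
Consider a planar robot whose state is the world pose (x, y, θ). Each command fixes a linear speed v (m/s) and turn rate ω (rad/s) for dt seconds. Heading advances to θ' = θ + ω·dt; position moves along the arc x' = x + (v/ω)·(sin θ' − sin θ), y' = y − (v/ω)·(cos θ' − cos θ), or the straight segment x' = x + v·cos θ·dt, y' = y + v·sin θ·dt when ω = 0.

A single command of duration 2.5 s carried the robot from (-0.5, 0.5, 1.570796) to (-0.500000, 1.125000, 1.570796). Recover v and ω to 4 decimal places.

Δθ = 1.570796 − 1.570796 = 0.000000
ω = Δθ/dt = 0.000000/2.5 = 0.0000
ω = 0 → v = (Δx·cos θ + Δy·sin θ)/dt = 0.2500

v = 0.2500, ω = 0.0000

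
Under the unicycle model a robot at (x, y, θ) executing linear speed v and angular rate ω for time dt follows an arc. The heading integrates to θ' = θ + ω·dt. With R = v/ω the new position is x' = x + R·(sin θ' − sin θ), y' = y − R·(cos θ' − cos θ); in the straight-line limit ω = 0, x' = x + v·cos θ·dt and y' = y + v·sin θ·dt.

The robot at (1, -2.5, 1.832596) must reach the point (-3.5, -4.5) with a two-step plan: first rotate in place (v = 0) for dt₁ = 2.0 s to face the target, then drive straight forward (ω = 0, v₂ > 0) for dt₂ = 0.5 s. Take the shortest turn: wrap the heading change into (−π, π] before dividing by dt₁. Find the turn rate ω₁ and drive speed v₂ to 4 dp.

heading to target = atan2(-4.5−-2.5, -3.5−1) = -2.7234
Δθ = wrap(-2.7234 − 1.8326) = 1.7272; ω₁ = Δθ/dt₁ = 0.8636
distance = √((-3.5−1)² + (-4.5−-2.5)²) = 4.9244; v₂ = distance/dt₂ = 9.8489

ω₁ = 0.8636, v₂ = 9.8489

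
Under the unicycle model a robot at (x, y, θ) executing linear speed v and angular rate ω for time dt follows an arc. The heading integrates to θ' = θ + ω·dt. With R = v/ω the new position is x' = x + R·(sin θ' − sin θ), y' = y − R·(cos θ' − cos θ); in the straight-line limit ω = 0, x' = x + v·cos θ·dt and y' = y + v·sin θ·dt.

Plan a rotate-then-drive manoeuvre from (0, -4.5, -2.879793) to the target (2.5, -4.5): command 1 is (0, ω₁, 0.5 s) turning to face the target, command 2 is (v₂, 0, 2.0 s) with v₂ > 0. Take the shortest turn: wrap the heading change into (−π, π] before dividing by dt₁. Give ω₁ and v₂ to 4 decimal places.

heading to target = atan2(-4.5−-4.5, 2.5−0) = 0.0000
Δθ = wrap(0.0000 − -2.8798) = 2.8798; ω₁ = Δθ/dt₁ = 5.7596
distance = √((2.5−0)² + (-4.5−-4.5)²) = 2.5000; v₂ = distance/dt₂ = 1.2500

ω₁ = 5.7596, v₂ = 1.2500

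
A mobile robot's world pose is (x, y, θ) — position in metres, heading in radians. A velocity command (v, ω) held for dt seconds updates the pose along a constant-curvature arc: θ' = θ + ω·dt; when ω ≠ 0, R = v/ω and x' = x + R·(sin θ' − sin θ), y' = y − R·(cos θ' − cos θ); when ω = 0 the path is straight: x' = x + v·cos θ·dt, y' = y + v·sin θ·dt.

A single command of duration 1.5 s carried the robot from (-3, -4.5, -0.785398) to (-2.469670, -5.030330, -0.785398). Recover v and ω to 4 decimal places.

Δθ = -0.785398 − -0.785398 = 0.000000
ω = Δθ/dt = 0.000000/1.5 = 0.0000
ω = 0 → v = (Δx·cos θ + Δy·sin θ)/dt = 0.5000

v = 0.5000, ω = 0.0000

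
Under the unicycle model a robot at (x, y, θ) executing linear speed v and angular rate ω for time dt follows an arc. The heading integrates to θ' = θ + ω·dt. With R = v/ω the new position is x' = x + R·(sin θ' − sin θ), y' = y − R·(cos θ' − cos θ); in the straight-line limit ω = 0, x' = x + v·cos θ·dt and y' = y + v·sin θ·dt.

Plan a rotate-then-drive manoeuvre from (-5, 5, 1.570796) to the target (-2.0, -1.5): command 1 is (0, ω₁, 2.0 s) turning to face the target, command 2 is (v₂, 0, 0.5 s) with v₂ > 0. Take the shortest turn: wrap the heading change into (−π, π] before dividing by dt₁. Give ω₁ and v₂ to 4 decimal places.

heading to target = atan2(-1.5−5, -2−-5) = -1.1384
Δθ = wrap(-1.1384 − 1.5708) = -2.7092; ω₁ = Δθ/dt₁ = -1.3546
distance = √((-2−-5)² + (-1.5−5)²) = 7.1589; v₂ = distance/dt₂ = 14.3178

ω₁ = -1.3546, v₂ = 14.3178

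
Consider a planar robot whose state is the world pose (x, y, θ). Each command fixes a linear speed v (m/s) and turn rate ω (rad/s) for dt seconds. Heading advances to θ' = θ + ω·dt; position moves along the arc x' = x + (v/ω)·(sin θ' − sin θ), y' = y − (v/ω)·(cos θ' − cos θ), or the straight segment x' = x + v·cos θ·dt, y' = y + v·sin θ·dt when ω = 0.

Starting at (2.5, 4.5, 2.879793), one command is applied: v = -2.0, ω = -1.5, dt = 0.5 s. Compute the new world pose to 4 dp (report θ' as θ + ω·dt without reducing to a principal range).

θ' = 2.8798 + -1.5·0.5 = 2.1298
R = v/ω = -2.0/-1.5 = 1.3333
x' = 2.5 + 1.3333·(sin 2.1298 − sin 2.8798) = 3.2853
y' = 4.5 − 1.3333·(cos 2.1298 − cos 2.8798) = 3.9192

(3.2853, 3.9192, 2.1298)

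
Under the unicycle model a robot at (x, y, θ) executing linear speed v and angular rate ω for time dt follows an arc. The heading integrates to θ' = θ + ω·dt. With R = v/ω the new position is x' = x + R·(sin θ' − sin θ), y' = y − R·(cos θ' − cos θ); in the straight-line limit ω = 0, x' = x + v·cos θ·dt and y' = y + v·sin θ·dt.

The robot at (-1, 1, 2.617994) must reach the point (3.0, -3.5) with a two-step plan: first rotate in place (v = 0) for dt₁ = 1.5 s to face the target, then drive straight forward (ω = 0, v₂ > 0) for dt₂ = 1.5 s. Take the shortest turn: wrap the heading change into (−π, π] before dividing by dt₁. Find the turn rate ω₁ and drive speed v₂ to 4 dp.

heading to target = atan2(-3.5−1, 3−-1) = -0.8442
Δθ = wrap(-0.8442 − 2.6180) = 2.8210; ω₁ = Δθ/dt₁ = 1.8807
distance = √((3−-1)² + (-3.5−1)²) = 6.0208; v₂ = distance/dt₂ = 4.0139

ω₁ = 1.8807, v₂ = 4.0139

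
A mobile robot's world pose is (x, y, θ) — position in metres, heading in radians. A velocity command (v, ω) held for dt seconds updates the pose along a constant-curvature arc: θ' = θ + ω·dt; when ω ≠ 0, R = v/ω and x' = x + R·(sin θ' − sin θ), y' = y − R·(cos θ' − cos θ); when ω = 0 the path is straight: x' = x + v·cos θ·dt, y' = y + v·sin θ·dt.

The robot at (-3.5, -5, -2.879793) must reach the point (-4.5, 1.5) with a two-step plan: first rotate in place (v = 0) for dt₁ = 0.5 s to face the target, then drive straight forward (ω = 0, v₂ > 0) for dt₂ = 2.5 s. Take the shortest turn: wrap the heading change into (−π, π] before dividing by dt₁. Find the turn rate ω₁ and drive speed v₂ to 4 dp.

heading to target = atan2(1.5−-5, -4.5−-3.5) = 1.7234
Δθ = wrap(1.7234 − -2.8798) = -1.6799; ω₁ = Δθ/dt₁ = -3.3599
distance = √((-4.5−-3.5)² + (1.5−-5)²) = 6.5765; v₂ = distance/dt₂ = 2.6306

ω₁ = -3.3599, v₂ = 2.6306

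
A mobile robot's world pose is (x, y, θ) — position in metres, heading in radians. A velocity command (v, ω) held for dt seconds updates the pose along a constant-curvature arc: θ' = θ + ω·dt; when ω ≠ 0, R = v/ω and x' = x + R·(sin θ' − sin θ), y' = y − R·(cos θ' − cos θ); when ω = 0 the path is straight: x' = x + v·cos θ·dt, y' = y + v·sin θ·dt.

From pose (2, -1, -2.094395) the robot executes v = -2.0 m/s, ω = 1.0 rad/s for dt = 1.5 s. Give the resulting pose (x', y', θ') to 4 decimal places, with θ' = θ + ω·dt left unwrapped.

(1.3880, 1.6570, -0.5944)

θ' = -2.0944 + 1.0·1.5 = -0.5944
R = v/ω = -2.0/1.0 = -2.0000
x' = 2 + -2.0000·(sin -0.5944 − sin -2.0944) = 1.3880
y' = -1 − -2.0000·(cos -0.5944 − cos -2.0944) = 1.6570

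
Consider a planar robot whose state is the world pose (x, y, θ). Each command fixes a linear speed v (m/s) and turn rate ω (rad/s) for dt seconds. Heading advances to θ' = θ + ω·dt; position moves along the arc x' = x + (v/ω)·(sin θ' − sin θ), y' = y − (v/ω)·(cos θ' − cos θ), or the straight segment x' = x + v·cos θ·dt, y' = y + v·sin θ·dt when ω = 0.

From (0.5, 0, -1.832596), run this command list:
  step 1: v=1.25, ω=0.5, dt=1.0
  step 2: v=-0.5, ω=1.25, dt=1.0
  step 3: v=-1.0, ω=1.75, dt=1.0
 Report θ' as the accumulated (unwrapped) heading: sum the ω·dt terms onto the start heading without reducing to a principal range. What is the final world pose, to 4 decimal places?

step 1: θ'=-1.3326 (R=2.5000) → pose (0.4854, -1.2369, -1.3326)
step 2: θ'=-0.0826 (R=-0.4000) → pose (0.1297, -0.9327, -0.0826)
step 3: θ'=1.6674 (R=-0.5714) → pose (-0.4862, -1.5573, 1.6674)

(-0.4862, -1.5573, 1.6674)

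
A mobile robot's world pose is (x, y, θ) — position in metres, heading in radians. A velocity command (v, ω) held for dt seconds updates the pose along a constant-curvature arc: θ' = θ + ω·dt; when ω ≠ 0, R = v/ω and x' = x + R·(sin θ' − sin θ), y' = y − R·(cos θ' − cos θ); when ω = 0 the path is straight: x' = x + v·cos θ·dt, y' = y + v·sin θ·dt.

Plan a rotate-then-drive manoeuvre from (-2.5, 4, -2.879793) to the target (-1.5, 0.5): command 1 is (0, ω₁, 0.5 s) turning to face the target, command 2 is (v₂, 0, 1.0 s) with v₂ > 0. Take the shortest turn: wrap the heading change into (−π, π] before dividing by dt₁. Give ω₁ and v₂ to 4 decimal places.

heading to target = atan2(0.5−4, -1.5−-2.5) = -1.2925
Δθ = wrap(-1.2925 − -2.8798) = 1.5873; ω₁ = Δθ/dt₁ = 3.1746
distance = √((-1.5−-2.5)² + (0.5−4)²) = 3.6401; v₂ = distance/dt₂ = 3.6401

ω₁ = 3.1746, v₂ = 3.6401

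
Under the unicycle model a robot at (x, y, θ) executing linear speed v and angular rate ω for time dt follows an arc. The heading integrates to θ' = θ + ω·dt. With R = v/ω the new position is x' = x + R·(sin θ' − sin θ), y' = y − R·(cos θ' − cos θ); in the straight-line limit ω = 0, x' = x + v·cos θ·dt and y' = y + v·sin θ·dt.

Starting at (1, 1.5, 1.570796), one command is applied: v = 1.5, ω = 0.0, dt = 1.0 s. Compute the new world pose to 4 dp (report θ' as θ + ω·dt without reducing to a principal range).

θ' = 1.5708 + 0.0·1.0 = 1.5708
ω = 0 → straight: x' = 1 + 1.5·cos(1.5708)·1.0 = 1.0000
y' = 1.5 + 1.5·sin(1.5708)·1.0 = 3.0000

(1.0000, 3.0000, 1.5708)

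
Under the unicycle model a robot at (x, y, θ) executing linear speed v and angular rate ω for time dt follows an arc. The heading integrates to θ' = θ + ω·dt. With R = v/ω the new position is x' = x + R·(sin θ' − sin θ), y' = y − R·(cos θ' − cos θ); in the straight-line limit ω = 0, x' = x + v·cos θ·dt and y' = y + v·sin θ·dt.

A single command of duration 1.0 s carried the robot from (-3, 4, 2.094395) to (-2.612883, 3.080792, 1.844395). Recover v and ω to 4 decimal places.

v = -1.0000, ω = -0.2500

Δθ = 1.844395 − 2.094395 = -0.250000
ω = Δθ/dt = -0.250000/1.0 = -0.2500
R = −Δy/(cos θ' − cos θ) = 4.0000
v = R·ω = 4.0000·-0.2500 = -1.0000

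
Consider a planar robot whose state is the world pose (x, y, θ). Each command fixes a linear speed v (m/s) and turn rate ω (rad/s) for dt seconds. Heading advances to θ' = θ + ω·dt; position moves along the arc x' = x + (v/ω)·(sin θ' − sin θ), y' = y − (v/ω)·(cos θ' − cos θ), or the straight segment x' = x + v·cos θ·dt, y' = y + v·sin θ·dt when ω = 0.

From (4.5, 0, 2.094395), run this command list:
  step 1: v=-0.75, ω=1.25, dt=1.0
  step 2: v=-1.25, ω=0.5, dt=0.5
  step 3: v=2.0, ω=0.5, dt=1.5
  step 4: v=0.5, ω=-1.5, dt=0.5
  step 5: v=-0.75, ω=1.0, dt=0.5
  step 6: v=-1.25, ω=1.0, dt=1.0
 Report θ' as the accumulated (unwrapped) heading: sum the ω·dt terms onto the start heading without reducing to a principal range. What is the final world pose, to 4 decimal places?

(4.0075, -0.9947, 5.0944)

step 1: θ'=3.3444 (R=-0.6000) → pose (5.1405, -0.2877, 3.3444)
step 2: θ'=3.5944 (R=-2.5000) → pose (5.7306, -0.0870, 3.5944)
step 3: θ'=4.3444 (R=4.0000) → pose (3.7484, -2.2449, 4.3444)
step 4: θ'=3.5944 (R=-0.3333) → pose (3.5832, -2.4247, 3.5944)
step 5: θ'=4.0944 (R=-0.7500) → pose (3.8664, -2.1849, 4.0944)
step 6: θ'=5.0944 (R=-1.2500) → pose (4.0075, -0.9947, 5.0944)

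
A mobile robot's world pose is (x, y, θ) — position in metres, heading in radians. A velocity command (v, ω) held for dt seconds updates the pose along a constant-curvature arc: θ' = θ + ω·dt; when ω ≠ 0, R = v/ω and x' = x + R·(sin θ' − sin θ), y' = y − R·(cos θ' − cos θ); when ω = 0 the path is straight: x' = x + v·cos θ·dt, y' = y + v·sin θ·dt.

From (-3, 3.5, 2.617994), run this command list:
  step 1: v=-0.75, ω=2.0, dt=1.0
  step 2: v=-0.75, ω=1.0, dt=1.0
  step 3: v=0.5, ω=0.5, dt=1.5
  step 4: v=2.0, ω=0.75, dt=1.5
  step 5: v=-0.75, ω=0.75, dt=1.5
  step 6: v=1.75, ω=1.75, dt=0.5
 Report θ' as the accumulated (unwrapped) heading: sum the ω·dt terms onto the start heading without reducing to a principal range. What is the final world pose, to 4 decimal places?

(-0.3288, 5.2166, 9.4930)

step 1: θ'=4.6180 (R=-0.3750) → pose (-2.4392, 3.7894, 4.6180)
step 2: θ'=5.6180 (R=-0.7500) → pose (-2.7229, 4.4502, 5.6180)
step 3: θ'=6.3680 (R=1.0000) → pose (-2.0210, 4.2406, 6.3680)
step 4: θ'=7.4930 (R=2.6667) → pose (0.2479, 5.9558, 7.4930)
step 5: θ'=8.6180 (R=-1.0000) → pose (0.4614, 4.9108, 8.6180)
step 6: θ'=9.4930 (R=1.0000) → pose (-0.3288, 5.2166, 9.4930)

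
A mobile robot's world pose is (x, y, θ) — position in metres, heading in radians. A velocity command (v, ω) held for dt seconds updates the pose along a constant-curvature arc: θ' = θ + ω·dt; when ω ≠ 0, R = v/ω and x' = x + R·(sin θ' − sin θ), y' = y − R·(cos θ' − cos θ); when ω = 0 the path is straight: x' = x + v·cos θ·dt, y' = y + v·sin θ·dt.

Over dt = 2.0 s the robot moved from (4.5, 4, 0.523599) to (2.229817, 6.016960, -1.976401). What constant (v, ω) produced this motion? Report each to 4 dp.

Δθ = -1.976401 − 0.523599 = -2.500000
ω = Δθ/dt = -2.500000/2.0 = -1.2500
R = Δx/(sin θ' − sin θ) = 1.6000
v = R·ω = 1.6000·-1.2500 = -2.0000

v = -2.0000, ω = -1.2500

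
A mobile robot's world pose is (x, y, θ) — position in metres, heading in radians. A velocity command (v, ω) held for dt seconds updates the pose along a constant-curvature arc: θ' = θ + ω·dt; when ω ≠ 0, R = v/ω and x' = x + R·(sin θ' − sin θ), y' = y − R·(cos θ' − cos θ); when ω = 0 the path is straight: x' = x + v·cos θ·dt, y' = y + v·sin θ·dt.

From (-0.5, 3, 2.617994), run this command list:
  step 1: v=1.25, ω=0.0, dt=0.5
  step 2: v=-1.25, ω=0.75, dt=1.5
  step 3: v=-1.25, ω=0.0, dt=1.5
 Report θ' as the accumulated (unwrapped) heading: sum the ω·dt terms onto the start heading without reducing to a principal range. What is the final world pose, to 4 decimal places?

(2.2811, 4.4425, 3.7430)

step 1: θ'=2.6180 (straight) → pose (-1.0413, 3.3125, 2.6180)
step 2: θ'=3.7430 (R=-1.6667) → pose (0.7351, 3.3816, 3.7430)
step 3: θ'=3.7430 (straight) → pose (2.2811, 4.4425, 3.7430)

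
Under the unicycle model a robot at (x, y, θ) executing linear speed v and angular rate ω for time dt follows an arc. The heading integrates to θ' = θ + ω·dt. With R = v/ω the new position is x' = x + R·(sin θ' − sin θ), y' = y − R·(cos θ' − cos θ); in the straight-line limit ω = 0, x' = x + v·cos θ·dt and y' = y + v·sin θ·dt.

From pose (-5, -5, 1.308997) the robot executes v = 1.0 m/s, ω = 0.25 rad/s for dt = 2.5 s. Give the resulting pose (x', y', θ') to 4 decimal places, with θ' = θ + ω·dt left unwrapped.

(-5.1246, -2.5437, 1.9340)

θ' = 1.3090 + 0.25·2.5 = 1.9340
R = v/ω = 1.0/0.25 = 4.0000
x' = -5 + 4.0000·(sin 1.9340 − sin 1.3090) = -5.1246
y' = -5 − 4.0000·(cos 1.9340 − cos 1.3090) = -2.5437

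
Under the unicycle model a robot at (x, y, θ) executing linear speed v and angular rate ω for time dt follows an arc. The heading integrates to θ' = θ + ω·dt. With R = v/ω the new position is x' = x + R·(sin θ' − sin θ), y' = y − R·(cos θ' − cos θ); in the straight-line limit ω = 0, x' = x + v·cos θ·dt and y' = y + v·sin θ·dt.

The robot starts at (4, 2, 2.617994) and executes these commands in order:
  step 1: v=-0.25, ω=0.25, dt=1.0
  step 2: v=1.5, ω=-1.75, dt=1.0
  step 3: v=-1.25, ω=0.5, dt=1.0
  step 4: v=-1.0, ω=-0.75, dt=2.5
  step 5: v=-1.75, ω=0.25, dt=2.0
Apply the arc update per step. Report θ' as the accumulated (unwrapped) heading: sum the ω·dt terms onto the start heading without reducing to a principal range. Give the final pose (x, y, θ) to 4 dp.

(-1.6929, 0.5636, 0.2430)

step 1: θ'=2.8680 (R=-1.0000) → pose (4.2298, 1.9032, 2.8680)
step 2: θ'=1.1180 (R=-0.8571) → pose (3.6906, 3.1035, 1.1180)
step 3: θ'=1.6180 (R=-2.5000) → pose (3.4415, 1.8918, 1.6180)
step 4: θ'=-0.2570 (R=1.3333) → pose (1.7707, 0.5394, -0.2570)
step 5: θ'=0.2430 (R=-7.0000) → pose (-1.6929, 0.5636, 0.2430)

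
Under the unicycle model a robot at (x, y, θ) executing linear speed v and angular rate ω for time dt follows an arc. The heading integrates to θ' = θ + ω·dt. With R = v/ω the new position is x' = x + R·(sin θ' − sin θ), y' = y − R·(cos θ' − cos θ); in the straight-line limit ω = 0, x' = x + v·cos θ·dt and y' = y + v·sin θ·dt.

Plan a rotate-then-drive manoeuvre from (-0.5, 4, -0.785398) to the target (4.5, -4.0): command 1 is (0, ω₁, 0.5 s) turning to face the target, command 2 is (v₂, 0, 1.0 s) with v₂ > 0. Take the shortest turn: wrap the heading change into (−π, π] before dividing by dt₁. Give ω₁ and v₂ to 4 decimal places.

heading to target = atan2(-4−4, 4.5−-0.5) = -1.0122
Δθ = wrap(-1.0122 − -0.7854) = -0.2268; ω₁ = Δθ/dt₁ = -0.4536
distance = √((4.5−-0.5)² + (-4−4)²) = 9.4340; v₂ = distance/dt₂ = 9.4340

ω₁ = -0.4536, v₂ = 9.4340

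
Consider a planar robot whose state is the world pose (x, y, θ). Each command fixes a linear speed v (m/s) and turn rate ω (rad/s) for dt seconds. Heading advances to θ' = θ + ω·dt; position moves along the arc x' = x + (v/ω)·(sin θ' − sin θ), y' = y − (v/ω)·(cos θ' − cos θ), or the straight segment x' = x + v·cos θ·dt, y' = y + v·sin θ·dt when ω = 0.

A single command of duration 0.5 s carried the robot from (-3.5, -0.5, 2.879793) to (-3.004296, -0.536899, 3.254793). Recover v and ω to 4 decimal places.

Δθ = 3.254793 − 2.879793 = 0.375000
ω = Δθ/dt = 0.375000/0.5 = 0.7500
R = Δx/(sin θ' − sin θ) = -1.3333
v = R·ω = -1.3333·0.7500 = -1.0000

v = -1.0000, ω = 0.7500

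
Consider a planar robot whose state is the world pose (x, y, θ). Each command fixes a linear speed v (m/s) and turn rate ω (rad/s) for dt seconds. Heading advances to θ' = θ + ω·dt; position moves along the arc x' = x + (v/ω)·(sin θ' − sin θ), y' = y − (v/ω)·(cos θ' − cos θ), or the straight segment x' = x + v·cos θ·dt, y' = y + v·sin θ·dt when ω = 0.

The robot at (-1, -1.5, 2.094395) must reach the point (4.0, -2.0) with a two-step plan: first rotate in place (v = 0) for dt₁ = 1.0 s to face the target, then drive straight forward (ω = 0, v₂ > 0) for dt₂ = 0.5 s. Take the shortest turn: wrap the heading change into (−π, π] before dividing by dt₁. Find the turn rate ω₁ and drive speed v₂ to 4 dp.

heading to target = atan2(-2−-1.5, 4−-1) = -0.0997
Δθ = wrap(-0.0997 − 2.0944) = -2.1941; ω₁ = Δθ/dt₁ = -2.1941
distance = √((4−-1)² + (-2−-1.5)²) = 5.0249; v₂ = distance/dt₂ = 10.0499

ω₁ = -2.1941, v₂ = 10.0499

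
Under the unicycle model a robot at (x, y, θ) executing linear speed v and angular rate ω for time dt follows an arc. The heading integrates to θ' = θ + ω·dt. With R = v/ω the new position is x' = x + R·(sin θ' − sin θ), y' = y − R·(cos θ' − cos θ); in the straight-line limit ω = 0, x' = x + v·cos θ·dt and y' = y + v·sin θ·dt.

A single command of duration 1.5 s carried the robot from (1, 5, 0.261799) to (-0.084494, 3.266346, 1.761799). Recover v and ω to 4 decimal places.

Δθ = 1.761799 − 0.261799 = 1.500000
ω = Δθ/dt = 1.500000/1.5 = 1.0000
R = −Δy/(cos θ' − cos θ) = -1.5000
v = R·ω = -1.5000·1.0000 = -1.5000

v = -1.5000, ω = 1.0000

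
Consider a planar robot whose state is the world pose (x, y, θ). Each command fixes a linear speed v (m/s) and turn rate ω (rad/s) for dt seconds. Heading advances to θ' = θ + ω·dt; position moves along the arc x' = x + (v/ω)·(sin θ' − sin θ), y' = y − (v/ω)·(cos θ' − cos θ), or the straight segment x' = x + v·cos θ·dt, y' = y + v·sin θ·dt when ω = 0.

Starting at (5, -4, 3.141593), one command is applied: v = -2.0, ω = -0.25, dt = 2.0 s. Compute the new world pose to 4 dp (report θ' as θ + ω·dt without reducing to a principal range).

θ' = 3.1416 + -0.25·2.0 = 2.6416
R = v/ω = -2.0/-0.25 = 8.0000
x' = 5 + 8.0000·(sin 2.6416 − sin 3.1416) = 8.8354
y' = -4 − 8.0000·(cos 2.6416 − cos 3.1416) = -4.9793

(8.8354, -4.9793, 2.6416)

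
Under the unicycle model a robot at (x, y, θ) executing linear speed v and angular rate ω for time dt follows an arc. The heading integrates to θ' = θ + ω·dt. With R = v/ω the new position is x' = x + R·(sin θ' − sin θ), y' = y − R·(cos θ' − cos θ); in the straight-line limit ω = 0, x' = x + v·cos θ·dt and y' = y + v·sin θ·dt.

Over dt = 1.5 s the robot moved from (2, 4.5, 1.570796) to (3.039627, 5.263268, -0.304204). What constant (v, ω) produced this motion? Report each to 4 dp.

v = 1.0000, ω = -1.2500

Δθ = -0.304204 − 1.570796 = -1.875000
ω = Δθ/dt = -1.875000/1.5 = -1.2500
R = Δx/(sin θ' − sin θ) = -0.8000
v = R·ω = -0.8000·-1.2500 = 1.0000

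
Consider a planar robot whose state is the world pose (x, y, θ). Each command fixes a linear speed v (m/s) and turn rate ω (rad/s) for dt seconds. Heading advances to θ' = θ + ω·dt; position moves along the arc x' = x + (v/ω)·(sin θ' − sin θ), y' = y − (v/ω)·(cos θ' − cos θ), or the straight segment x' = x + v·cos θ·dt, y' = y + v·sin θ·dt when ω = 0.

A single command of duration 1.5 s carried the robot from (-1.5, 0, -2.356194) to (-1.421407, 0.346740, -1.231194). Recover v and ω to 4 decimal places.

v = -0.2500, ω = 0.7500

Δθ = -1.231194 − -2.356194 = 1.125000
ω = Δθ/dt = 1.125000/1.5 = 0.7500
R = −Δy/(cos θ' − cos θ) = -0.3333
v = R·ω = -0.3333·0.7500 = -0.2500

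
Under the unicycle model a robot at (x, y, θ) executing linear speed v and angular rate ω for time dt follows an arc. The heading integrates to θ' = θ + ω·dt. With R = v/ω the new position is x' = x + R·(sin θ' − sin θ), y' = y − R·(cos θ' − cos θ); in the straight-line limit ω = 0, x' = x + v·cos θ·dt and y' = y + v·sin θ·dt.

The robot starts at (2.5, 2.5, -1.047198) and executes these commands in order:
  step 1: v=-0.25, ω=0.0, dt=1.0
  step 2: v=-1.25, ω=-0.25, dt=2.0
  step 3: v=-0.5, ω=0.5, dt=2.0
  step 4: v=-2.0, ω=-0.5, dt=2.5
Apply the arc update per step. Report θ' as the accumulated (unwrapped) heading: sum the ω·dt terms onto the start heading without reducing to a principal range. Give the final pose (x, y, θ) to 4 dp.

(-0.5896, 10.2427, -1.7972)

step 1: θ'=-1.0472 (straight) → pose (2.3750, 2.7165, -1.0472)
step 2: θ'=-1.5472 (R=5.0000) → pose (1.7065, 5.0985, -1.5472)
step 3: θ'=-0.5472 (R=-1.0000) → pose (1.2271, 5.9289, -0.5472)
step 4: θ'=-1.7972 (R=4.0000) → pose (-0.5896, 10.2427, -1.7972)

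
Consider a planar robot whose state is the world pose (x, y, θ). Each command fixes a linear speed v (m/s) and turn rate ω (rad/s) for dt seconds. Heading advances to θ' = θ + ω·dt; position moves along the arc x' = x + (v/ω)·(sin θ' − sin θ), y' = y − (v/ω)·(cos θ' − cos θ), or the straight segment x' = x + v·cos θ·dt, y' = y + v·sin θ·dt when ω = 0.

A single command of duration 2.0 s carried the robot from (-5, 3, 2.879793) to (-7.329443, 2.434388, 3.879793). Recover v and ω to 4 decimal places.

Δθ = 3.879793 − 2.879793 = 1.000000
ω = Δθ/dt = 1.000000/2.0 = 0.5000
R = Δx/(sin θ' − sin θ) = 2.5000
v = R·ω = 2.5000·0.5000 = 1.2500

v = 1.2500, ω = 0.5000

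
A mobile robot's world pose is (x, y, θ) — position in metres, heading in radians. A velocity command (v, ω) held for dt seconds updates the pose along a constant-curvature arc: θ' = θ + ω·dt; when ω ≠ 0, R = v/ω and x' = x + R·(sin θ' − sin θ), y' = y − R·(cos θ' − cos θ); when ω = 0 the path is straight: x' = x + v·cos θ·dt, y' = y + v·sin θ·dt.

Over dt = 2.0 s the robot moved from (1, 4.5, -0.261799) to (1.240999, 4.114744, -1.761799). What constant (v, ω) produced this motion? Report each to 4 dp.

v = 0.2500, ω = -0.7500

Δθ = -1.761799 − -0.261799 = -1.500000
ω = Δθ/dt = -1.500000/2.0 = -0.7500
R = −Δy/(cos θ' − cos θ) = -0.3333
v = R·ω = -0.3333·-0.7500 = 0.2500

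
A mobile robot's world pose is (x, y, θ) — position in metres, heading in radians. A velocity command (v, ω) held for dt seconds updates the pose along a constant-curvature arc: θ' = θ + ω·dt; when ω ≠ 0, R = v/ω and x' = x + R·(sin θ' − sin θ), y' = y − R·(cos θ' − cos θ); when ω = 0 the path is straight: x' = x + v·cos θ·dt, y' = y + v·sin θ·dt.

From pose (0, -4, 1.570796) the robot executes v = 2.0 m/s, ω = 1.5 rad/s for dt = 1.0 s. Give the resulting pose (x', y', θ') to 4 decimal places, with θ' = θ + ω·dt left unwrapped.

(-1.2390, -2.6700, 3.0708)

θ' = 1.5708 + 1.5·1.0 = 3.0708
R = v/ω = 2.0/1.5 = 1.3333
x' = 0 + 1.3333·(sin 3.0708 − sin 1.5708) = -1.2390
y' = -4 − 1.3333·(cos 3.0708 − cos 1.5708) = -2.6700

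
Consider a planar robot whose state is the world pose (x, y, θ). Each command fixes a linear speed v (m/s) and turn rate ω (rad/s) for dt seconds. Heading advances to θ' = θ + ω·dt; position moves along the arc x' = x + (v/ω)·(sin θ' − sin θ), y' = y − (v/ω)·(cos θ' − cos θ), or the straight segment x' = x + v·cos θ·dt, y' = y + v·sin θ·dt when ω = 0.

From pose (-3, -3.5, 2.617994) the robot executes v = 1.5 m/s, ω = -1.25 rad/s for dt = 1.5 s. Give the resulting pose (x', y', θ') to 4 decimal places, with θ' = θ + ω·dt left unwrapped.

(-3.2118, -1.5770, 0.7430)

θ' = 2.6180 + -1.25·1.5 = 0.7430
R = v/ω = 1.5/-1.25 = -1.2000
x' = -3 + -1.2000·(sin 0.7430 − sin 2.6180) = -3.2118
y' = -3.5 − -1.2000·(cos 0.7430 − cos 2.6180) = -1.5770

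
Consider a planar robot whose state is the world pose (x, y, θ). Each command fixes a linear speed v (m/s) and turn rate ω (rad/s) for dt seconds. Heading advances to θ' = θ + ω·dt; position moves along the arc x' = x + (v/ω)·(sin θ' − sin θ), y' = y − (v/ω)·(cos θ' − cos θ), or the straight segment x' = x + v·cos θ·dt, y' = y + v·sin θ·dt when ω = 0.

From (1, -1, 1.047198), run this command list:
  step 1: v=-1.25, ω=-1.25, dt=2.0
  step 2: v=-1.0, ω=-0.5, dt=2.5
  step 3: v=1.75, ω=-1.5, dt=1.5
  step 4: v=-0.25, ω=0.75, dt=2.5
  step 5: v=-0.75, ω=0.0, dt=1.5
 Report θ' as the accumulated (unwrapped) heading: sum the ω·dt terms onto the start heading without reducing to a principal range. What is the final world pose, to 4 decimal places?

step 1: θ'=-1.4528 (R=1.0000) → pose (-0.8591, -0.6177, -1.4528)
step 2: θ'=-2.7028 (R=2.0000) → pose (0.2773, 1.4283, -2.7028)
step 3: θ'=-4.9528 (R=-1.1667) → pose (-1.3514, 2.7622, -4.9528)
step 4: θ'=-3.0778 (R=-0.3333) → pose (-1.0064, 2.3502, -3.0778)
step 5: θ'=-3.0778 (straight) → pose (0.1163, 2.4219, -3.0778)

(0.1163, 2.4219, -3.0778)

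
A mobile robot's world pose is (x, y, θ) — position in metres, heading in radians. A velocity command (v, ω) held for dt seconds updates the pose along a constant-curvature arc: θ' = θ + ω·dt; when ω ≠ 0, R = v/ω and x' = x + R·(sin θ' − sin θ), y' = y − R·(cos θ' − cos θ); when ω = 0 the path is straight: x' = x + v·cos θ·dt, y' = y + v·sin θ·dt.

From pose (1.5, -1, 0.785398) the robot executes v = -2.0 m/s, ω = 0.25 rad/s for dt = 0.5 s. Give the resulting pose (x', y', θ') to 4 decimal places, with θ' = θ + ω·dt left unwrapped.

(0.8389, -1.7494, 0.9104)

θ' = 0.7854 + 0.25·0.5 = 0.9104
R = v/ω = -2.0/0.25 = -8.0000
x' = 1.5 + -8.0000·(sin 0.9104 − sin 0.7854) = 0.8389
y' = -1 − -8.0000·(cos 0.9104 − cos 0.7854) = -1.7494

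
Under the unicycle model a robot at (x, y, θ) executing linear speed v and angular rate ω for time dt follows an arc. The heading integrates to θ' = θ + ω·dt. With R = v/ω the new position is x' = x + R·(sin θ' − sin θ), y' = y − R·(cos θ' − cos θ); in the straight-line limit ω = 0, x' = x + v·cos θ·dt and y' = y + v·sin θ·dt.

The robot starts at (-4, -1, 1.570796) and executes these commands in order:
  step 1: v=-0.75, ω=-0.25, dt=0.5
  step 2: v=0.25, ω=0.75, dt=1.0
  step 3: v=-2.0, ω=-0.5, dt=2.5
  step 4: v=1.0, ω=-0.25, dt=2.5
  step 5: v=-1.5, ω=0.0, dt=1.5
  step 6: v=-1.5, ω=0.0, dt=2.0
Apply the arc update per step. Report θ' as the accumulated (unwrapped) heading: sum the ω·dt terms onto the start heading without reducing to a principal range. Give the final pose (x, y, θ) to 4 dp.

step 1: θ'=1.4458 (R=3.0000) → pose (-4.0234, -1.3740, 1.4458)
step 2: θ'=2.1958 (R=0.3333) → pose (-4.0838, -1.1374, 2.1958)
step 3: θ'=0.9458 (R=4.0000) → pose (-4.0838, -5.8182, 0.9458)
step 4: θ'=0.3208 (R=-4.0000) → pose (-2.1013, -4.3627, 0.3208)
step 5: θ'=0.3208 (straight) → pose (-4.2365, -5.0721, 0.3208)
step 6: θ'=0.3208 (straight) → pose (-7.0834, -6.0181, 0.3208)

(-7.0834, -6.0181, 0.3208)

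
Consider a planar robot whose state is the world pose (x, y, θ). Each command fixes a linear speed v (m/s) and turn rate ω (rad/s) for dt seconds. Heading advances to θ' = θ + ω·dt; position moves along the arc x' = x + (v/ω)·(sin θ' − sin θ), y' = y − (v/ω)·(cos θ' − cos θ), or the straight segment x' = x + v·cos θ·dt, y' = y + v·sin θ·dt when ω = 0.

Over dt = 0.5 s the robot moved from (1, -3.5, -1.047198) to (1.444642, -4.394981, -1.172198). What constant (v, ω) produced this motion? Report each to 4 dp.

Δθ = -1.172198 − -1.047198 = -0.125000
ω = Δθ/dt = -0.125000/0.5 = -0.2500
R = −Δy/(cos θ' − cos θ) = -8.0000
v = R·ω = -8.0000·-0.2500 = 2.0000

v = 2.0000, ω = -0.2500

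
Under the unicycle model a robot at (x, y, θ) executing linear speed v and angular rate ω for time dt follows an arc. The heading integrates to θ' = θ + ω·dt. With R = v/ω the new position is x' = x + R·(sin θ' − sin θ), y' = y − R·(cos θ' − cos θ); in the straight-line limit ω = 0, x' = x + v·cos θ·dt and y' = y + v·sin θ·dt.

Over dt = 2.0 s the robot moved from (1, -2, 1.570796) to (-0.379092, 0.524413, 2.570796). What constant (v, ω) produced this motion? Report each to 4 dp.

v = 1.5000, ω = 0.5000

Δθ = 2.570796 − 1.570796 = 1.000000
ω = Δθ/dt = 1.000000/2.0 = 0.5000
R = −Δy/(cos θ' − cos θ) = 3.0000
v = R·ω = 3.0000·0.5000 = 1.5000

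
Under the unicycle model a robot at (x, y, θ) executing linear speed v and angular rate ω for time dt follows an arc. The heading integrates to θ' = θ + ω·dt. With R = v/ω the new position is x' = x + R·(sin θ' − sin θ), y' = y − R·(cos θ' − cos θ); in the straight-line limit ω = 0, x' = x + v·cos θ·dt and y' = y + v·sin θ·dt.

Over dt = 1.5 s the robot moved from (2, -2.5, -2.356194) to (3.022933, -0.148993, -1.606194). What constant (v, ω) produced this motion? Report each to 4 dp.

Δθ = -1.606194 − -2.356194 = 0.750000
ω = Δθ/dt = 0.750000/1.5 = 0.5000
R = −Δy/(cos θ' − cos θ) = -3.5000
v = R·ω = -3.5000·0.5000 = -1.7500

v = -1.7500, ω = 0.5000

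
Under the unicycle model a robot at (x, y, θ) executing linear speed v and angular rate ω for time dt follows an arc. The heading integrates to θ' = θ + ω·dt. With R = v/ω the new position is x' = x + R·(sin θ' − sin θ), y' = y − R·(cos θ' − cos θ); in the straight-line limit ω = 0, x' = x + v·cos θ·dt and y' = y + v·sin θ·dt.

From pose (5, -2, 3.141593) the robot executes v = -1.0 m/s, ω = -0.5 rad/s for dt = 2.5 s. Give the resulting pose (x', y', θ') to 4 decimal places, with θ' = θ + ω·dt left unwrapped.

θ' = 3.1416 + -0.5·2.5 = 1.8916
R = v/ω = -1.0/-0.5 = 2.0000
x' = 5 + 2.0000·(sin 1.8916 − sin 3.1416) = 6.8980
y' = -2 − 2.0000·(cos 1.8916 − cos 3.1416) = -3.3694

(6.8980, -3.3694, 1.8916)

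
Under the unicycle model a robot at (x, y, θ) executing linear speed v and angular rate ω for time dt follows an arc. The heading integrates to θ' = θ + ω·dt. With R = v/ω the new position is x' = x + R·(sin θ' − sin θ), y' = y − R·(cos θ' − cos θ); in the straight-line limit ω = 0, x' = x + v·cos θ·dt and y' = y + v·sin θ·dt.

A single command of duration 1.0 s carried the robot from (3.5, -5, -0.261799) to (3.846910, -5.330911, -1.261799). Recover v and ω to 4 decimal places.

Δθ = -1.261799 − -0.261799 = -1.000000
ω = Δθ/dt = -1.000000/1.0 = -1.0000
R = Δx/(sin θ' − sin θ) = -0.5000
v = R·ω = -0.5000·-1.0000 = 0.5000

v = 0.5000, ω = -1.0000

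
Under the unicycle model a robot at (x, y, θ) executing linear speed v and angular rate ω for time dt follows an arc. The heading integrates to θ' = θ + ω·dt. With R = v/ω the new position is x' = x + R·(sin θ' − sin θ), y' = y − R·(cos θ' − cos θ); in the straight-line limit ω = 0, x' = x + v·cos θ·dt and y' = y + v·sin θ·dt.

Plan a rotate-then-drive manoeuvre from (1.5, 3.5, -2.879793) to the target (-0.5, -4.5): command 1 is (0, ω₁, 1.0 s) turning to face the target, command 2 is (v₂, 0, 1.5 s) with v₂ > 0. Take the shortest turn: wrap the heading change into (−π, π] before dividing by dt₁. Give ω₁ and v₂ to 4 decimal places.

heading to target = atan2(-4.5−3.5, -0.5−1.5) = -1.8158
Δθ = wrap(-1.8158 − -2.8798) = 1.0640; ω₁ = Δθ/dt₁ = 1.0640
distance = √((-0.5−1.5)² + (-4.5−3.5)²) = 8.2462; v₂ = distance/dt₂ = 5.4975

ω₁ = 1.0640, v₂ = 5.4975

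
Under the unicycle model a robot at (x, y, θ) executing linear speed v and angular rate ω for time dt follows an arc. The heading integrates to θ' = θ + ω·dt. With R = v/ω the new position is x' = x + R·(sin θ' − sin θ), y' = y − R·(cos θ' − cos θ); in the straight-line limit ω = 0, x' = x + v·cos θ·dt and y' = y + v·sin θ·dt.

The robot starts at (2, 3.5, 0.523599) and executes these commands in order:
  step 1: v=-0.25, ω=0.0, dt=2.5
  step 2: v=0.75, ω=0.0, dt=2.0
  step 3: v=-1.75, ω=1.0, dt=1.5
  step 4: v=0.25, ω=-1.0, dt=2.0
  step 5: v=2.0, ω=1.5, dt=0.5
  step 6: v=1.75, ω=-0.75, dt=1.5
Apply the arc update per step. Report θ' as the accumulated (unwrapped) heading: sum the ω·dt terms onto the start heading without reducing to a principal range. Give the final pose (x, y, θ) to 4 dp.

step 1: θ'=0.5236 (straight) → pose (1.4587, 3.1875, 0.5236)
step 2: θ'=0.5236 (straight) → pose (2.7578, 3.9375, 0.5236)
step 3: θ'=2.0236 (R=-1.7500) → pose (2.0591, 1.6564, 2.0236)
step 4: θ'=0.0236 (R=-0.2500) → pose (2.2780, 2.0157, 0.0236)
step 5: θ'=0.7736 (R=1.3333) → pose (3.1782, 2.3947, 0.7736)
step 6: θ'=-0.3514 (R=-2.3333) → pose (5.6117, 2.9162, -0.3514)

(5.6117, 2.9162, -0.3514)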